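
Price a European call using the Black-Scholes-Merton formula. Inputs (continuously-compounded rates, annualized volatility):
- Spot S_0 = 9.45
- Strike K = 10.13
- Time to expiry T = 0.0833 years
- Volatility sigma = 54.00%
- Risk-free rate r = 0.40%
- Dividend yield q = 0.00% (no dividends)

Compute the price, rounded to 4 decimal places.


Answer: Price = 0.3284

Derivation:
d1 = (ln(S/K) + (r - q + 0.5*sigma^2) * T) / (sigma * sqrt(T)) = -0.36578117
d2 = d1 - sigma * sqrt(T) = -0.52163457
exp(-rT) = 0.99966686; exp(-qT) = 1.00000000
C = S_0 * exp(-qT) * N(d1) - K * exp(-rT) * N(d2)
N(d1) = 0.35726418; N(d2) = 0.30096240
C = 9.4500 * 1.00000000 * 0.35726418 - 10.1300 * 0.99966686 * 0.30096240 = 0.3284


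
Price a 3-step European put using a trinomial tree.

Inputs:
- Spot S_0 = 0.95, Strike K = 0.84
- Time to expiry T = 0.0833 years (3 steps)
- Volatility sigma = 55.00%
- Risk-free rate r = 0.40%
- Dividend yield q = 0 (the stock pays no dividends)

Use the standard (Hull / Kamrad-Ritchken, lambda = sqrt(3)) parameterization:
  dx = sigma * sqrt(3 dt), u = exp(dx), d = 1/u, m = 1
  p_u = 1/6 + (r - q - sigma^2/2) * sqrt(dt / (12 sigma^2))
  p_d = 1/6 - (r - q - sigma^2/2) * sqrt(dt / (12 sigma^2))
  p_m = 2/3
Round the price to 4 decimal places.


dt = T/N = 0.027767; dx = sigma*sqrt(3*dt) = 0.158740
u = exp(dx) = 1.172033; d = 1/u = 0.853219
p_u = 0.153788, p_m = 0.666667, p_d = 0.179545
Discount per step: exp(-r*dt) = 0.999889
Stock lattice S(k, j) with j the centered position index:
  k=0: S(0,+0) = 0.9500
  k=1: S(1,-1) = 0.8106; S(1,+0) = 0.9500; S(1,+1) = 1.1134
  k=2: S(2,-2) = 0.6916; S(2,-1) = 0.8106; S(2,+0) = 0.9500; S(2,+1) = 1.1134; S(2,+2) = 1.3050
  k=3: S(3,-3) = 0.5901; S(3,-2) = 0.6916; S(3,-1) = 0.8106; S(3,+0) = 0.9500; S(3,+1) = 1.1134; S(3,+2) = 1.3050; S(3,+3) = 1.5295
Terminal payoffs V(N, j) = max(K - S_T, 0):
  V(3,-3) = 0.249929; V(3,-2) = 0.148417; V(3,-1) = 0.029442; V(3,+0) = 0.000000; V(3,+1) = 0.000000; V(3,+2) = 0.000000; V(3,+3) = 0.000000
Backward induction: V(k, j) = exp(-r*dt) * [p_u * V(k+1, j+1) + p_m * V(k+1, j) + p_d * V(k+1, j-1)]
  V(2,-2) = exp(-r*dt) * [p_u*0.029442 + p_m*0.148417 + p_d*0.249929] = 0.148330
  V(2,-1) = exp(-r*dt) * [p_u*0.000000 + p_m*0.029442 + p_d*0.148417] = 0.046271
  V(2,+0) = exp(-r*dt) * [p_u*0.000000 + p_m*0.000000 + p_d*0.029442] = 0.005286
  V(2,+1) = exp(-r*dt) * [p_u*0.000000 + p_m*0.000000 + p_d*0.000000] = 0.000000
  V(2,+2) = exp(-r*dt) * [p_u*0.000000 + p_m*0.000000 + p_d*0.000000] = 0.000000
  V(1,-1) = exp(-r*dt) * [p_u*0.005286 + p_m*0.046271 + p_d*0.148330] = 0.058285
  V(1,+0) = exp(-r*dt) * [p_u*0.000000 + p_m*0.005286 + p_d*0.046271] = 0.011830
  V(1,+1) = exp(-r*dt) * [p_u*0.000000 + p_m*0.000000 + p_d*0.005286] = 0.000949
  V(0,+0) = exp(-r*dt) * [p_u*0.000949 + p_m*0.011830 + p_d*0.058285] = 0.018495

Answer: Price = V(0,0) = 0.0185


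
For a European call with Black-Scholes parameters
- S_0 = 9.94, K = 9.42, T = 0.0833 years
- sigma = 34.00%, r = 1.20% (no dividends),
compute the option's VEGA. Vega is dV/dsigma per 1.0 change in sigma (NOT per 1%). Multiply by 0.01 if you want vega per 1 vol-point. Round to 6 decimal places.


d1 = 0.6068106016; d2 = 0.5086806877
phi(d1) = 0.3318580087; exp(-qT) = 1.0000000000; exp(-rT) = 0.9990008994
Vega = S * exp(-qT) * phi(d1) * sqrt(T) = 9.9400 * 1.0000000000 * 0.3318580087 * 0.2886173938 = 0.952053

Answer: Vega = 0.952053


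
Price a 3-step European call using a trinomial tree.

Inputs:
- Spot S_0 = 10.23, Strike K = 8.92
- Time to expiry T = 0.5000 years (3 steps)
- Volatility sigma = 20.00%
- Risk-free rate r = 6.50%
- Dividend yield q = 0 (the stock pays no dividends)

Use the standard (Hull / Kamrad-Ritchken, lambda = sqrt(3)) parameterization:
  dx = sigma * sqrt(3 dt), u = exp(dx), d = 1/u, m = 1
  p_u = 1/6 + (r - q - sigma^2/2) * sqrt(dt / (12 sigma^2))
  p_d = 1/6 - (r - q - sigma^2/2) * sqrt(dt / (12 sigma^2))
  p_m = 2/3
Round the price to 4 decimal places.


dt = T/N = 0.166667; dx = sigma*sqrt(3*dt) = 0.141421
u = exp(dx) = 1.151910; d = 1/u = 0.868123
p_u = 0.193183, p_m = 0.666667, p_d = 0.140150
Discount per step: exp(-r*dt) = 0.989225
Stock lattice S(k, j) with j the centered position index:
  k=0: S(0,+0) = 10.2300
  k=1: S(1,-1) = 8.8809; S(1,+0) = 10.2300; S(1,+1) = 11.7840
  k=2: S(2,-2) = 7.7097; S(2,-1) = 8.8809; S(2,+0) = 10.2300; S(2,+1) = 11.7840; S(2,+2) = 13.5742
  k=3: S(3,-3) = 6.6930; S(3,-2) = 7.7097; S(3,-1) = 8.8809; S(3,+0) = 10.2300; S(3,+1) = 11.7840; S(3,+2) = 13.5742; S(3,+3) = 15.6362
Terminal payoffs V(N, j) = max(S_T - K, 0):
  V(3,-3) = 0.000000; V(3,-2) = 0.000000; V(3,-1) = 0.000000; V(3,+0) = 1.310000; V(3,+1) = 2.864038; V(3,+2) = 4.654151; V(3,+3) = 6.716199
Backward induction: V(k, j) = exp(-r*dt) * [p_u * V(k+1, j+1) + p_m * V(k+1, j) + p_d * V(k+1, j-1)]
  V(2,-2) = exp(-r*dt) * [p_u*0.000000 + p_m*0.000000 + p_d*0.000000] = 0.000000
  V(2,-1) = exp(-r*dt) * [p_u*1.310000 + p_m*0.000000 + p_d*0.000000] = 0.250343
  V(2,+0) = exp(-r*dt) * [p_u*2.864038 + p_m*1.310000 + p_d*0.000000] = 1.411246
  V(2,+1) = exp(-r*dt) * [p_u*4.654151 + p_m*2.864038 + p_d*1.310000] = 2.959820
  V(2,+2) = exp(-r*dt) * [p_u*6.716199 + p_m*4.654151 + p_d*2.864038] = 4.749882
  V(1,-1) = exp(-r*dt) * [p_u*1.411246 + p_m*0.250343 + p_d*0.000000] = 0.434789
  V(1,+0) = exp(-r*dt) * [p_u*2.959820 + p_m*1.411246 + p_d*0.250343] = 1.531027
  V(1,+1) = exp(-r*dt) * [p_u*4.749882 + p_m*2.959820 + p_d*1.411246] = 3.055318
  V(0,+0) = exp(-r*dt) * [p_u*3.055318 + p_m*1.531027 + p_d*0.434789] = 1.653843

Answer: Price = V(0,0) = 1.6538


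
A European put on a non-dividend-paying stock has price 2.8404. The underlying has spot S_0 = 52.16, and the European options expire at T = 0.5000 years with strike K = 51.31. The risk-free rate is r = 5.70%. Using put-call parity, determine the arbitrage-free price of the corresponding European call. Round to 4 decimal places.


Put-call parity: C - P = S_0 * exp(-qT) - K * exp(-rT).
S_0 * exp(-qT) = 52.1600 * 1.00000000 = 52.16000000
K * exp(-rT) = 51.3100 * 0.97190229 = 49.86830671
C = P + S*exp(-qT) - K*exp(-rT)
C = 2.8404 + 52.16000000 - 49.86830671 = 5.1321

Answer: Call price = 5.1321


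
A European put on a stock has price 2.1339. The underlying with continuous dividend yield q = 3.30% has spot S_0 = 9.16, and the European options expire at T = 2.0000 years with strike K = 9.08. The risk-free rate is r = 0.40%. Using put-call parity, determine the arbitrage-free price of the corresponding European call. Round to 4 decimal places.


Answer: Call price = 1.7012

Derivation:
Put-call parity: C - P = S_0 * exp(-qT) - K * exp(-rT).
S_0 * exp(-qT) = 9.1600 * 0.93613086 = 8.57495872
K * exp(-rT) = 9.0800 * 0.99203191 = 9.00764979
C = P + S*exp(-qT) - K*exp(-rT)
C = 2.1339 + 8.57495872 - 9.00764979 = 1.7012


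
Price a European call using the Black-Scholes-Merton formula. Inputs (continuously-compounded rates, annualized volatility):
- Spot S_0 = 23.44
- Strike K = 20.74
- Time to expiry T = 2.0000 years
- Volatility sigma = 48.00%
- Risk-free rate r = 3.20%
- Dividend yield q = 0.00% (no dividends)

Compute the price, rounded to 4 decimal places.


d1 = (ln(S/K) + (r - q + 0.5*sigma^2) * T) / (sigma * sqrt(T)) = 0.61397457
d2 = d1 - sigma * sqrt(T) = -0.06484794
exp(-rT) = 0.93800500; exp(-qT) = 1.00000000
C = S_0 * exp(-qT) * N(d1) - K * exp(-rT) * N(d2)
N(d1) = 0.73038394; N(d2) = 0.47414754
C = 23.4400 * 1.00000000 * 0.73038394 - 20.7400 * 0.93800500 * 0.47414754 = 7.8960

Answer: Price = 7.8960


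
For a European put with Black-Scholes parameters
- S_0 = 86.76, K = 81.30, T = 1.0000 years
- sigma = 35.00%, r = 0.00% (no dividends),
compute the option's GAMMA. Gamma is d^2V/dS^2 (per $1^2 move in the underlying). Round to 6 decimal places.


d1 = 0.3607133412; d2 = 0.0107133412
phi(d1) = 0.3738145013; exp(-qT) = 1.0000000000; exp(-rT) = 1.0000000000
Gamma = exp(-qT) * phi(d1) / (S * sigma * sqrt(T)) = 1.0000000000 * 0.3738145013 / (86.7600 * 0.3500 * 1.0000000000) = 0.012310

Answer: Gamma = 0.012310


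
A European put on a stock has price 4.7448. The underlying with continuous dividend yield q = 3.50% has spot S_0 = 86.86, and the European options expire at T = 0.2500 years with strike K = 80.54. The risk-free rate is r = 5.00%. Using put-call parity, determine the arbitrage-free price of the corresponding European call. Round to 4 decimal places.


Put-call parity: C - P = S_0 * exp(-qT) - K * exp(-rT).
S_0 * exp(-qT) = 86.8600 * 0.99128817 = 86.10329043
K * exp(-rT) = 80.5400 * 0.98757780 = 79.53951605
C = P + S*exp(-qT) - K*exp(-rT)
C = 4.7448 + 86.10329043 - 79.53951605 = 11.3086

Answer: Call price = 11.3086


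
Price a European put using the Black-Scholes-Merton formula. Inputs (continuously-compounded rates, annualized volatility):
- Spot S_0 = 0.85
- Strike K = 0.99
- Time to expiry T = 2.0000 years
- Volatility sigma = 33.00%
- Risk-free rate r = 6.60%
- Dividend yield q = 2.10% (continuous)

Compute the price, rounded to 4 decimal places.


Answer: Price = 0.1829

Derivation:
d1 = (ln(S/K) + (r - q + 0.5*sigma^2) * T) / (sigma * sqrt(T)) = 0.09949079
d2 = d1 - sigma * sqrt(T) = -0.36719968
exp(-rT) = 0.87634100; exp(-qT) = 0.95886978
P = K * exp(-rT) * N(-d2) - S_0 * exp(-qT) * N(-d1)
N(-d1) = 0.46037430; N(-d2) = 0.64326496
P = 0.9900 * 0.87634100 * 0.64326496 - 0.8500 * 0.95886978 * 0.46037430 = 0.1829


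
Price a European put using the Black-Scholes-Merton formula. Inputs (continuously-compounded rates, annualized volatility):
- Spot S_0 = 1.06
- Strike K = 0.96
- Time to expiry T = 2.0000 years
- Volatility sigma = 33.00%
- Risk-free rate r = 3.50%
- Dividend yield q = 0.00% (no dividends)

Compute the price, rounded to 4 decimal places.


Answer: Price = 0.1094

Derivation:
d1 = (ln(S/K) + (r - q + 0.5*sigma^2) * T) / (sigma * sqrt(T)) = 0.59566440
d2 = d1 - sigma * sqrt(T) = 0.12897393
exp(-rT) = 0.93239382; exp(-qT) = 1.00000000
P = K * exp(-rT) * N(-d2) - S_0 * exp(-qT) * N(-d1)
N(-d1) = 0.27569972; N(-d2) = 0.44868914
P = 0.9600 * 0.93239382 * 0.44868914 - 1.0600 * 1.00000000 * 0.27569972 = 0.1094


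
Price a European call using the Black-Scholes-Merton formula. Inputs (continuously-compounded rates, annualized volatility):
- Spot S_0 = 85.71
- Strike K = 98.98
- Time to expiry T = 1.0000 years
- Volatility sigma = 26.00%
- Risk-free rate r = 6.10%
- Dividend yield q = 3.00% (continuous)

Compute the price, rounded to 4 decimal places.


Answer: Price = 4.9859

Derivation:
d1 = (ln(S/K) + (r - q + 0.5*sigma^2) * T) / (sigma * sqrt(T)) = -0.30441656
d2 = d1 - sigma * sqrt(T) = -0.56441656
exp(-rT) = 0.94082324; exp(-qT) = 0.97044553
C = S_0 * exp(-qT) * N(d1) - K * exp(-rT) * N(d2)
N(d1) = 0.38040528; N(d2) = 0.28623534
C = 85.7100 * 0.97044553 * 0.38040528 - 98.9800 * 0.94082324 * 0.28623534 = 4.9859


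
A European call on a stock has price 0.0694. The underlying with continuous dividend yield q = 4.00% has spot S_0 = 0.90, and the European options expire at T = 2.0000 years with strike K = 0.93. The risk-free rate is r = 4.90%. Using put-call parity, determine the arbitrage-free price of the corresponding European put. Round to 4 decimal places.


Put-call parity: C - P = S_0 * exp(-qT) - K * exp(-rT).
S_0 * exp(-qT) = 0.9000 * 0.92311635 = 0.83080471
K * exp(-rT) = 0.9300 * 0.90664890 = 0.84318348
P = C - S*exp(-qT) + K*exp(-rT)
P = 0.0694 - 0.83080471 + 0.84318348 = 0.0818

Answer: Put price = 0.0818


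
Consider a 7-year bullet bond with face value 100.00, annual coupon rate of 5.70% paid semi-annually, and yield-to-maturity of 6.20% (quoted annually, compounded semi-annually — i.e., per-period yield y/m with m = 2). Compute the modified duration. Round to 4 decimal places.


Coupon per period c = face * coupon_rate / m = 2.850000
Periods per year m = 2; per-period yield y/m = 0.031000
Number of cashflows N = 14
Cashflows (t years, CF_t, discount factor 1/(1+y/m)^(m*t), PV):
  t = 0.5000: CF_t = 2.850000, DF = 0.969932, PV = 2.764306
  t = 1.0000: CF_t = 2.850000, DF = 0.940768, PV = 2.681190
  t = 1.5000: CF_t = 2.850000, DF = 0.912481, PV = 2.600572
  t = 2.0000: CF_t = 2.850000, DF = 0.885045, PV = 2.522378
  t = 2.5000: CF_t = 2.850000, DF = 0.858434, PV = 2.446536
  t = 3.0000: CF_t = 2.850000, DF = 0.832622, PV = 2.372973
  t = 3.5000: CF_t = 2.850000, DF = 0.807587, PV = 2.301623
  t = 4.0000: CF_t = 2.850000, DF = 0.783305, PV = 2.232418
  t = 4.5000: CF_t = 2.850000, DF = 0.759752, PV = 2.165294
  t = 5.0000: CF_t = 2.850000, DF = 0.736908, PV = 2.100188
  t = 5.5000: CF_t = 2.850000, DF = 0.714751, PV = 2.037040
  t = 6.0000: CF_t = 2.850000, DF = 0.693260, PV = 1.975790
  t = 6.5000: CF_t = 2.850000, DF = 0.672415, PV = 1.916383
  t = 7.0000: CF_t = 102.850000, DF = 0.652197, PV = 67.078444
Price P = sum_t PV_t = 97.195136
First compute Macaulay numerator sum_t t * PV_t:
  t * PV_t at t = 0.5000: 1.382153
  t * PV_t at t = 1.0000: 2.681190
  t * PV_t at t = 1.5000: 3.900858
  t * PV_t at t = 2.0000: 5.044756
  t * PV_t at t = 2.5000: 6.116339
  t * PV_t at t = 3.0000: 7.118920
  t * PV_t at t = 3.5000: 8.055681
  t * PV_t at t = 4.0000: 8.929672
  t * PV_t at t = 4.5000: 9.743823
  t * PV_t at t = 5.0000: 10.500941
  t * PV_t at t = 5.5000: 11.203720
  t * PV_t at t = 6.0000: 11.854743
  t * PV_t at t = 6.5000: 12.456487
  t * PV_t at t = 7.0000: 469.549110
Macaulay duration D = 568.538392 / 97.195136 = 5.849453
Modified duration = D / (1 + y/m) = 5.849453 / (1 + 0.031000) = 5.673572

Answer: Modified duration = 5.6736


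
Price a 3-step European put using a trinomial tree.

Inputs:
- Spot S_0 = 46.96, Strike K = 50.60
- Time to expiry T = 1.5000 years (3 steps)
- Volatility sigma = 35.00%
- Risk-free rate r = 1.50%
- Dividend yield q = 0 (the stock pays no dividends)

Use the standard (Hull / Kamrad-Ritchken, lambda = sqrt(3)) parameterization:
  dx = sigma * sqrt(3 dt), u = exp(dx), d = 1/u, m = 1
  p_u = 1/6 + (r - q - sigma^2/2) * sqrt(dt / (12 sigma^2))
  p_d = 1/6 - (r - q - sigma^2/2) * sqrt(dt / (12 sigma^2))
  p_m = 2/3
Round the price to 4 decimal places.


dt = T/N = 0.500000; dx = sigma*sqrt(3*dt) = 0.428661
u = exp(dx) = 1.535200; d = 1/u = 0.651381
p_u = 0.139693, p_m = 0.666667, p_d = 0.193640
Discount per step: exp(-r*dt) = 0.992528
Stock lattice S(k, j) with j the centered position index:
  k=0: S(0,+0) = 46.9600
  k=1: S(1,-1) = 30.5888; S(1,+0) = 46.9600; S(1,+1) = 72.0930
  k=2: S(2,-2) = 19.9250; S(2,-1) = 30.5888; S(2,+0) = 46.9600; S(2,+1) = 72.0930; S(2,+2) = 110.6772
  k=3: S(3,-3) = 12.9788; S(3,-2) = 19.9250; S(3,-1) = 30.5888; S(3,+0) = 46.9600; S(3,+1) = 72.0930; S(3,+2) = 110.6772; S(3,+3) = 169.9116
Terminal payoffs V(N, j) = max(K - S_T, 0):
  V(3,-3) = 37.621241; V(3,-2) = 30.675009; V(3,-1) = 20.011153; V(3,+0) = 3.640000; V(3,+1) = 0.000000; V(3,+2) = 0.000000; V(3,+3) = 0.000000
Backward induction: V(k, j) = exp(-r*dt) * [p_u * V(k+1, j+1) + p_m * V(k+1, j) + p_d * V(k+1, j-1)]
  V(2,-2) = exp(-r*dt) * [p_u*20.011153 + p_m*30.675009 + p_d*37.621241] = 30.302290
  V(2,-1) = exp(-r*dt) * [p_u*3.640000 + p_m*20.011153 + p_d*30.675009] = 19.641303
  V(2,+0) = exp(-r*dt) * [p_u*0.000000 + p_m*3.640000 + p_d*20.011153] = 6.254545
  V(2,+1) = exp(-r*dt) * [p_u*0.000000 + p_m*0.000000 + p_d*3.640000] = 0.699584
  V(2,+2) = exp(-r*dt) * [p_u*0.000000 + p_m*0.000000 + p_d*0.000000] = 0.000000
  V(1,-1) = exp(-r*dt) * [p_u*6.254545 + p_m*19.641303 + p_d*30.302290] = 19.687450
  V(1,+0) = exp(-r*dt) * [p_u*0.699584 + p_m*6.254545 + p_d*19.641303] = 8.010466
  V(1,+1) = exp(-r*dt) * [p_u*0.000000 + p_m*0.699584 + p_d*6.254545] = 1.664986
  V(0,+0) = exp(-r*dt) * [p_u*1.664986 + p_m*8.010466 + p_d*19.687450] = 9.315054

Answer: Price = V(0,0) = 9.3151


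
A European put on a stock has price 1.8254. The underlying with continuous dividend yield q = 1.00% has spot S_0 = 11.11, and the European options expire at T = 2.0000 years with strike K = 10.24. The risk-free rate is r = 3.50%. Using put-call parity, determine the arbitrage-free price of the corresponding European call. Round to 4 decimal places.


Put-call parity: C - P = S_0 * exp(-qT) - K * exp(-rT).
S_0 * exp(-qT) = 11.1100 * 0.98019867 = 10.89000726
K * exp(-rT) = 10.2400 * 0.93239382 = 9.54771272
C = P + S*exp(-qT) - K*exp(-rT)
C = 1.8254 + 10.89000726 - 9.54771272 = 3.1677

Answer: Call price = 3.1677


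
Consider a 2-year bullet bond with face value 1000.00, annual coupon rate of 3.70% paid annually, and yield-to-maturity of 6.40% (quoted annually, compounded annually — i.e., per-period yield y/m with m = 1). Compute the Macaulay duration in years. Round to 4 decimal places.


Coupon per period c = face * coupon_rate / m = 37.000000
Periods per year m = 1; per-period yield y/m = 0.064000
Number of cashflows N = 2
Cashflows (t years, CF_t, discount factor 1/(1+y/m)^(m*t), PV):
  t = 1.0000: CF_t = 37.000000, DF = 0.939850, PV = 34.774436
  t = 2.0000: CF_t = 1037.000000, DF = 0.883317, PV = 916.000057
Price P = sum_t PV_t = 950.774493
Macaulay numerator sum_t t * PV_t:
  t * PV_t at t = 1.0000: 34.774436
  t * PV_t at t = 2.0000: 1832.000113
Macaulay duration D = (sum_t t * PV_t) / P = 1866.774549 / 950.774493 = 1.963425

Answer: Macaulay duration = 1.9634 years


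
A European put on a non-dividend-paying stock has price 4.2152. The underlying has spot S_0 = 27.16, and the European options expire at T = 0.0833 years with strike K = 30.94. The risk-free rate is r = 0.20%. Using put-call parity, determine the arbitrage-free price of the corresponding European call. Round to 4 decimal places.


Put-call parity: C - P = S_0 * exp(-qT) - K * exp(-rT).
S_0 * exp(-qT) = 27.1600 * 1.00000000 = 27.16000000
K * exp(-rT) = 30.9400 * 0.99983341 = 30.93484583
C = P + S*exp(-qT) - K*exp(-rT)
C = 4.2152 + 27.16000000 - 30.93484583 = 0.4404

Answer: Call price = 0.4404


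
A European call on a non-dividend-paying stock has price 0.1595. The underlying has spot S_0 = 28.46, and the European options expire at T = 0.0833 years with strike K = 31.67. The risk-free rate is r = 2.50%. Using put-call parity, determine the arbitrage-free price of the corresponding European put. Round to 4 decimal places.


Put-call parity: C - P = S_0 * exp(-qT) - K * exp(-rT).
S_0 * exp(-qT) = 28.4600 * 1.00000000 = 28.46000000
K * exp(-rT) = 31.6700 * 0.99791967 = 31.60411585
P = C - S*exp(-qT) + K*exp(-rT)
P = 0.1595 - 28.46000000 + 31.60411585 = 3.3036

Answer: Put price = 3.3036


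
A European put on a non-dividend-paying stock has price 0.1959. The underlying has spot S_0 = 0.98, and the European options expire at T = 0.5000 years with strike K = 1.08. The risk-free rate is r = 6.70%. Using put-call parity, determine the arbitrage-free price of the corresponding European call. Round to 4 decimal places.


Put-call parity: C - P = S_0 * exp(-qT) - K * exp(-rT).
S_0 * exp(-qT) = 0.9800 * 1.00000000 = 0.98000000
K * exp(-rT) = 1.0800 * 0.96705491 = 1.04441930
C = P + S*exp(-qT) - K*exp(-rT)
C = 0.1959 + 0.98000000 - 1.04441930 = 0.1315

Answer: Call price = 0.1315


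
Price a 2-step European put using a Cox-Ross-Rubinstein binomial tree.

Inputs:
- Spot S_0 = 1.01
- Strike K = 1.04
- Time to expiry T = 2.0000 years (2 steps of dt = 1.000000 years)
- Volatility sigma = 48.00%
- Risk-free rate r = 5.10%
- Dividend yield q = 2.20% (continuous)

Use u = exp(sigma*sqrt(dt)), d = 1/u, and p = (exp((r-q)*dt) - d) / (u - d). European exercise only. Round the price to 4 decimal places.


dt = T/N = 1.000000
u = exp(sigma*sqrt(dt)) = 1.616074; d = 1/u = 0.618783
p = (exp((r-q)*dt) - d) / (u - d) = 0.411757
Discount per step: exp(-r*dt) = 0.950279
Stock lattice S(k, i) with i counting down-moves:
  k=0: S(0,0) = 1.0100
  k=1: S(1,0) = 1.6322; S(1,1) = 0.6250
  k=2: S(2,0) = 2.6378; S(2,1) = 1.0100; S(2,2) = 0.3867
Terminal payoffs V(N, i) = max(K - S_T, 0):
  V(2,0) = 0.000000; V(2,1) = 0.030000; V(2,2) = 0.653278
Backward induction: V(k, i) = exp(-r*dt) * [p * V(k+1, i) + (1-p) * V(k+1, i+1)].
  V(1,0) = exp(-r*dt) * [p*0.000000 + (1-p)*0.030000] = 0.016770
  V(1,1) = exp(-r*dt) * [p*0.030000 + (1-p)*0.653278] = 0.376918
  V(0,0) = exp(-r*dt) * [p*0.016770 + (1-p)*0.376918] = 0.217257

Answer: Price = V(0,0) = 0.2173


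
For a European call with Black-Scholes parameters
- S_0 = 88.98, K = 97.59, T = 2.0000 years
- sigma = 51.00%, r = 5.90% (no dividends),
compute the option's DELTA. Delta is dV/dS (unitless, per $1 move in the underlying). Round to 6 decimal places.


d1 = 0.3961691859; d2 = -0.3250797309
phi(d1) = 0.3688321763; exp(-qT) = 1.0000000000; exp(-rT) = 0.8886960526
N(d1) = 0.6540098892
Delta = exp(-qT) * N(d1) = 1.0000000000 * 0.6540098892 = 0.654010

Answer: Delta = 0.654010


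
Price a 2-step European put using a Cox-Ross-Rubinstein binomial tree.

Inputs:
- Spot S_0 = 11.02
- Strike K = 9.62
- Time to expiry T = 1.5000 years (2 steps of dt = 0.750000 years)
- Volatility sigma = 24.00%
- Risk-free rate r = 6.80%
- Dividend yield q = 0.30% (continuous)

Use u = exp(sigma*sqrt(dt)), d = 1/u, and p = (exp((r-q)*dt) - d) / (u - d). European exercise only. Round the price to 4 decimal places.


Answer: Price = V(0,0) = 0.3966

Derivation:
dt = T/N = 0.750000
u = exp(sigma*sqrt(dt)) = 1.231024; d = 1/u = 0.812332
p = (exp((r-q)*dt) - d) / (u - d) = 0.567544
Discount per step: exp(-r*dt) = 0.950279
Stock lattice S(k, i) with i counting down-moves:
  k=0: S(0,0) = 11.0200
  k=1: S(1,0) = 13.5659; S(1,1) = 8.9519
  k=2: S(2,0) = 16.6999; S(2,1) = 11.0200; S(2,2) = 7.2719
Terminal payoffs V(N, i) = max(K - S_T, 0):
  V(2,0) = 0.000000; V(2,1) = 0.000000; V(2,2) = 2.348085
Backward induction: V(k, i) = exp(-r*dt) * [p * V(k+1, i) + (1-p) * V(k+1, i+1)].
  V(1,0) = exp(-r*dt) * [p*0.000000 + (1-p)*0.000000] = 0.000000
  V(1,1) = exp(-r*dt) * [p*0.000000 + (1-p)*2.348085] = 0.964955
  V(0,0) = exp(-r*dt) * [p*0.000000 + (1-p)*0.964955] = 0.396552


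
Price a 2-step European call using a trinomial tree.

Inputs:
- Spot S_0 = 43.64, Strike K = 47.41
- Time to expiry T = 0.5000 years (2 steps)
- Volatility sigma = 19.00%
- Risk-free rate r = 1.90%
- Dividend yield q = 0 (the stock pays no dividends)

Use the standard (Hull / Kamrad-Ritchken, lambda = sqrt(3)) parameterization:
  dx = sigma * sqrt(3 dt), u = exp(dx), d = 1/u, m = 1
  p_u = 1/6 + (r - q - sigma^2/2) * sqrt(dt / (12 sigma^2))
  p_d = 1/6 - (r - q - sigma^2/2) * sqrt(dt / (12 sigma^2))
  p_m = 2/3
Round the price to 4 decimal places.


Answer: Price = V(0,0) = 1.2595

Derivation:
dt = T/N = 0.250000; dx = sigma*sqrt(3*dt) = 0.164545
u = exp(dx) = 1.178856; d = 1/u = 0.848280
p_u = 0.167388, p_m = 0.666667, p_d = 0.165945
Discount per step: exp(-r*dt) = 0.995261
Stock lattice S(k, j) with j the centered position index:
  k=0: S(0,+0) = 43.6400
  k=1: S(1,-1) = 37.0189; S(1,+0) = 43.6400; S(1,+1) = 51.4453
  k=2: S(2,-2) = 31.4024; S(2,-1) = 37.0189; S(2,+0) = 43.6400; S(2,+1) = 51.4453; S(2,+2) = 60.6466
Terminal payoffs V(N, j) = max(S_T - K, 0):
  V(2,-2) = 0.000000; V(2,-1) = 0.000000; V(2,+0) = 0.000000; V(2,+1) = 4.035294; V(2,+2) = 13.236615
Backward induction: V(k, j) = exp(-r*dt) * [p_u * V(k+1, j+1) + p_m * V(k+1, j) + p_d * V(k+1, j-1)]
  V(1,-1) = exp(-r*dt) * [p_u*0.000000 + p_m*0.000000 + p_d*0.000000] = 0.000000
  V(1,+0) = exp(-r*dt) * [p_u*4.035294 + p_m*0.000000 + p_d*0.000000] = 0.672260
  V(1,+1) = exp(-r*dt) * [p_u*13.236615 + p_m*4.035294 + p_d*0.000000] = 4.882603
  V(0,+0) = exp(-r*dt) * [p_u*4.882603 + p_m*0.672260 + p_d*0.000000] = 1.259468


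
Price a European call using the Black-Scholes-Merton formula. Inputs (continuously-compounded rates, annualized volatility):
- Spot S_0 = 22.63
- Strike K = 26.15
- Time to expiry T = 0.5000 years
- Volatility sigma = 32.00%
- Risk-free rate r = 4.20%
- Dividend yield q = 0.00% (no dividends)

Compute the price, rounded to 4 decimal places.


d1 = (ln(S/K) + (r - q + 0.5*sigma^2) * T) / (sigma * sqrt(T)) = -0.43298239
d2 = d1 - sigma * sqrt(T) = -0.65925656
exp(-rT) = 0.97921896; exp(-qT) = 1.00000000
C = S_0 * exp(-qT) * N(d1) - K * exp(-rT) * N(d2)
N(d1) = 0.33251378; N(d2) = 0.25486552
C = 22.6300 * 1.00000000 * 0.33251378 - 26.1500 * 0.97921896 * 0.25486552 = 0.9986

Answer: Price = 0.9986


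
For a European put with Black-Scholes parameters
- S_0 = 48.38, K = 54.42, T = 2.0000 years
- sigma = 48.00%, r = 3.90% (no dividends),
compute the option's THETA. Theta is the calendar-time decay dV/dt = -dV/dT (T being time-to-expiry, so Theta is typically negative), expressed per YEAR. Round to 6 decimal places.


d1 = 0.2810083181; d2 = -0.3978141918
phi(d1) = 0.3834978093; exp(-qT) = 1.0000000000; exp(-rT) = 0.9249644265
Theta = -S*exp(-qT)*phi(d1)*sigma/(2*sqrt(T)) + r*K*exp(-rT)*N(-d2) - q*S*exp(-qT)*N(-d1)
N(-d1) = 0.3893520099; N(-d2) = 0.6546164224; sqrt(T) = 1.4142135624
Term 1 = -48.3800 * 1.0000000000 * 0.3834978093 * 0.4800 / (2 * 1.4142135624) = -3.1486544053
Term 2 = 0.0390 * 54.4200 * 0.9249644265 * 0.6546164224 = 1.2850945185
Term 3 = 0 (no dividend yield, q = 0)
Theta = -3.1486544053 + (1.2850945185) + (0.0000000000) = -1.863560

Answer: Theta = -1.863560


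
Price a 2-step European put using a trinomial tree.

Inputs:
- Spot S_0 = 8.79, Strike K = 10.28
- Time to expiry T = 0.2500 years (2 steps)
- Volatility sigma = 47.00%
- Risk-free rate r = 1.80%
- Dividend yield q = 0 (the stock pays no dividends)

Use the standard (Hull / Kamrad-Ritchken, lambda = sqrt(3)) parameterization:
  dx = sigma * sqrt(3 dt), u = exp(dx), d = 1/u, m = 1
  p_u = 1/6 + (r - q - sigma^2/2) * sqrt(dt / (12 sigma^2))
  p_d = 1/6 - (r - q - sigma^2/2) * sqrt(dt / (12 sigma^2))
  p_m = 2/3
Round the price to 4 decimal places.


Answer: Price = V(0,0) = 1.8400

Derivation:
dt = T/N = 0.125000; dx = sigma*sqrt(3*dt) = 0.287815
u = exp(dx) = 1.333511; d = 1/u = 0.749900
p_u = 0.146591, p_m = 0.666667, p_d = 0.186742
Discount per step: exp(-r*dt) = 0.997753
Stock lattice S(k, j) with j the centered position index:
  k=0: S(0,+0) = 8.7900
  k=1: S(1,-1) = 6.5916; S(1,+0) = 8.7900; S(1,+1) = 11.7216
  k=2: S(2,-2) = 4.9431; S(2,-1) = 6.5916; S(2,+0) = 8.7900; S(2,+1) = 11.7216; S(2,+2) = 15.6308
Terminal payoffs V(N, j) = max(K - S_T, 0):
  V(2,-2) = 5.336940; V(2,-1) = 3.688377; V(2,+0) = 1.490000; V(2,+1) = 0.000000; V(2,+2) = 0.000000
Backward induction: V(k, j) = exp(-r*dt) * [p_u * V(k+1, j+1) + p_m * V(k+1, j) + p_d * V(k+1, j-1)]
  V(1,-1) = exp(-r*dt) * [p_u*1.490000 + p_m*3.688377 + p_d*5.336940] = 3.665714
  V(1,+0) = exp(-r*dt) * [p_u*0.000000 + p_m*1.490000 + p_d*3.688377] = 1.678329
  V(1,+1) = exp(-r*dt) * [p_u*0.000000 + p_m*0.000000 + p_d*1.490000] = 0.277621
  V(0,+0) = exp(-r*dt) * [p_u*0.277621 + p_m*1.678329 + p_d*3.665714] = 1.839983


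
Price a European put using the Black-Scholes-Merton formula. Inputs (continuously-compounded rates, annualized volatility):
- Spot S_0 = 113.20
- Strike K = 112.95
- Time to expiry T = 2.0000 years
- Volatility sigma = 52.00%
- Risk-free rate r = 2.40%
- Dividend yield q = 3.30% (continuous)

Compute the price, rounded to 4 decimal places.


d1 = (ln(S/K) + (r - q + 0.5*sigma^2) * T) / (sigma * sqrt(T)) = 0.34622521
d2 = d1 - sigma * sqrt(T) = -0.38916584
exp(-rT) = 0.95313379; exp(-qT) = 0.93613086
P = K * exp(-rT) * N(-d2) - S_0 * exp(-qT) * N(-d1)
N(-d1) = 0.36458673; N(-d2) = 0.65142326
P = 112.9500 * 0.95313379 * 0.65142326 - 113.2000 * 0.93613086 * 0.36458673 = 31.4947

Answer: Price = 31.4947


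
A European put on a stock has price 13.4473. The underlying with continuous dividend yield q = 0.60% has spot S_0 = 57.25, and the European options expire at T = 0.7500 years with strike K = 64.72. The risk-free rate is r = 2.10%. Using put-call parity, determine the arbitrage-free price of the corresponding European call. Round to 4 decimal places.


Put-call parity: C - P = S_0 * exp(-qT) - K * exp(-rT).
S_0 * exp(-qT) = 57.2500 * 0.99551011 = 56.99295379
K * exp(-rT) = 64.7200 * 0.98437338 = 63.70864532
C = P + S*exp(-qT) - K*exp(-rT)
C = 13.4473 + 56.99295379 - 63.70864532 = 6.7316

Answer: Call price = 6.7316


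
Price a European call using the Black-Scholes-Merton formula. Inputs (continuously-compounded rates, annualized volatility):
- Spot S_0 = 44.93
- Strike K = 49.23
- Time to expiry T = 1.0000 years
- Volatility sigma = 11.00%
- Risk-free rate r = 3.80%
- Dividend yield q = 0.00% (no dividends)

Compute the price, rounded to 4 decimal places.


Answer: Price = 1.0262

Derivation:
d1 = (ln(S/K) + (r - q + 0.5*sigma^2) * T) / (sigma * sqrt(T)) = -0.43043155
d2 = d1 - sigma * sqrt(T) = -0.54043155
exp(-rT) = 0.96271294; exp(-qT) = 1.00000000
C = S_0 * exp(-qT) * N(d1) - K * exp(-rT) * N(d2)
N(d1) = 0.33344087; N(d2) = 0.29444973
C = 44.9300 * 1.00000000 * 0.33344087 - 49.2300 * 0.96271294 * 0.29444973 = 1.0262


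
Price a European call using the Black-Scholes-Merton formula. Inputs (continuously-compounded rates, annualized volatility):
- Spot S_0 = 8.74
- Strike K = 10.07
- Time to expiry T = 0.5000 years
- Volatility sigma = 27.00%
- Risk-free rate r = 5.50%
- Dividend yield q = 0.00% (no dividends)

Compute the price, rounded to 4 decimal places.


Answer: Price = 0.2983

Derivation:
d1 = (ln(S/K) + (r - q + 0.5*sigma^2) * T) / (sigma * sqrt(T)) = -0.50244136
d2 = d1 - sigma * sqrt(T) = -0.69336019
exp(-rT) = 0.97287468; exp(-qT) = 1.00000000
C = S_0 * exp(-qT) * N(d1) - K * exp(-rT) * N(d2)
N(d1) = 0.30767855; N(d2) = 0.24404177
C = 8.7400 * 1.00000000 * 0.30767855 - 10.0700 * 0.97287468 * 0.24404177 = 0.2983


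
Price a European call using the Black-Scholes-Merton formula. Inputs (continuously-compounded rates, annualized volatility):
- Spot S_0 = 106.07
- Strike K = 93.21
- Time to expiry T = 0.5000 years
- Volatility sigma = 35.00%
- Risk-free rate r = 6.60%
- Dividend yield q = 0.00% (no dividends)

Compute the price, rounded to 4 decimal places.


Answer: Price = 19.5962

Derivation:
d1 = (ln(S/K) + (r - q + 0.5*sigma^2) * T) / (sigma * sqrt(T)) = 0.77930942
d2 = d1 - sigma * sqrt(T) = 0.53182205
exp(-rT) = 0.96753856; exp(-qT) = 1.00000000
C = S_0 * exp(-qT) * N(d1) - K * exp(-rT) * N(d2)
N(d1) = 0.78210127; N(d2) = 0.70257537
C = 106.0700 * 1.00000000 * 0.78210127 - 93.2100 * 0.96753856 * 0.70257537 = 19.5962


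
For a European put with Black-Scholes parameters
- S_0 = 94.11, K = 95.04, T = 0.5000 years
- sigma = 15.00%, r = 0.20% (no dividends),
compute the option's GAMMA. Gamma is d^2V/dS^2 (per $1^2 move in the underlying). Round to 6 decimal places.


d1 = -0.0302504499; d2 = -0.1363164671
phi(d1) = 0.3987597882; exp(-qT) = 1.0000000000; exp(-rT) = 0.9990004998
Gamma = exp(-qT) * phi(d1) / (S * sigma * sqrt(T)) = 1.0000000000 * 0.3987597882 / (94.1100 * 0.1500 * 0.7071067812) = 0.039948

Answer: Gamma = 0.039948


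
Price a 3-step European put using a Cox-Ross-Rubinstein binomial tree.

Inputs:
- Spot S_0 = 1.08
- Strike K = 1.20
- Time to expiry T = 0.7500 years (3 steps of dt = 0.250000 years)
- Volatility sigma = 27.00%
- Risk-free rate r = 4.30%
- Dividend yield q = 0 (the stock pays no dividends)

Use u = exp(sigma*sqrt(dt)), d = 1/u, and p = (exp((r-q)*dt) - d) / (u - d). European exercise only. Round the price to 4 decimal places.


dt = T/N = 0.250000
u = exp(sigma*sqrt(dt)) = 1.144537; d = 1/u = 0.873716
p = (exp((r-q)*dt) - d) / (u - d) = 0.506209
Discount per step: exp(-r*dt) = 0.989308
Stock lattice S(k, i) with i counting down-moves:
  k=0: S(0,0) = 1.0800
  k=1: S(1,0) = 1.2361; S(1,1) = 0.9436
  k=2: S(2,0) = 1.4148; S(2,1) = 1.0800; S(2,2) = 0.8244
  k=3: S(3,0) = 1.6192; S(3,1) = 1.2361; S(3,2) = 0.9436; S(3,3) = 0.7203
Terminal payoffs V(N, i) = max(K - S_T, 0):
  V(3,0) = 0.000000; V(3,1) = 0.000000; V(3,2) = 0.256387; V(3,3) = 0.479665
Backward induction: V(k, i) = exp(-r*dt) * [p * V(k+1, i) + (1-p) * V(k+1, i+1)].
  V(2,0) = exp(-r*dt) * [p*0.000000 + (1-p)*0.000000] = 0.000000
  V(2,1) = exp(-r*dt) * [p*0.000000 + (1-p)*0.256387] = 0.125248
  V(2,2) = exp(-r*dt) * [p*0.256387 + (1-p)*0.479665] = 0.362719
  V(1,0) = exp(-r*dt) * [p*0.000000 + (1-p)*0.125248] = 0.061185
  V(1,1) = exp(-r*dt) * [p*0.125248 + (1-p)*0.362719] = 0.239916
  V(0,0) = exp(-r*dt) * [p*0.061185 + (1-p)*0.239916] = 0.147843

Answer: Price = V(0,0) = 0.1478


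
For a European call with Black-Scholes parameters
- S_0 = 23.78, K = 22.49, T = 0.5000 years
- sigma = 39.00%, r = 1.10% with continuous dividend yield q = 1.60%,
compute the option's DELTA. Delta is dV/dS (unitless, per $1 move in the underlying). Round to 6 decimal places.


Answer: Delta = 0.624686

Derivation:
d1 = 0.3310678493; d2 = 0.0552962046
phi(d1) = 0.3776673514; exp(-qT) = 0.9920319148; exp(-rT) = 0.9945150973
N(d1) = 0.6297033820
Delta = exp(-qT) * N(d1) = 0.9920319148 * 0.6297033820 = 0.624686


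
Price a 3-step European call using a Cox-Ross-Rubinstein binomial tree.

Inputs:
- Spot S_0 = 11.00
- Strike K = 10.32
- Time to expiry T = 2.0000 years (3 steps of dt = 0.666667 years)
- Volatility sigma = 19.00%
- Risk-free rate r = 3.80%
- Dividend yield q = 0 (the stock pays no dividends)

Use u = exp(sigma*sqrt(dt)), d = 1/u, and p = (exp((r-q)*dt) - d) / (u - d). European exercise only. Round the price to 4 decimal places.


dt = T/N = 0.666667
u = exp(sigma*sqrt(dt)) = 1.167815; d = 1/u = 0.856300
p = (exp((r-q)*dt) - d) / (u - d) = 0.543656
Discount per step: exp(-r*dt) = 0.974985
Stock lattice S(k, i) with i counting down-moves:
  k=0: S(0,0) = 11.0000
  k=1: S(1,0) = 12.8460; S(1,1) = 9.4193
  k=2: S(2,0) = 15.0017; S(2,1) = 11.0000; S(2,2) = 8.0657
  k=3: S(3,0) = 17.5192; S(3,1) = 12.8460; S(3,2) = 9.4193; S(3,3) = 6.9067
Terminal payoffs V(N, i) = max(S_T - K, 0):
  V(3,0) = 7.199216; V(3,1) = 2.525963; V(3,2) = 0.000000; V(3,3) = 0.000000
Backward induction: V(k, i) = exp(-r*dt) * [p * V(k+1, i) + (1-p) * V(k+1, i+1)].
  V(2,0) = exp(-r*dt) * [p*7.199216 + (1-p)*2.525963] = 4.939863
  V(2,1) = exp(-r*dt) * [p*2.525963 + (1-p)*0.000000] = 1.338903
  V(2,2) = exp(-r*dt) * [p*0.000000 + (1-p)*0.000000] = 0.000000
  V(1,0) = exp(-r*dt) * [p*4.939863 + (1-p)*1.338903] = 3.214122
  V(1,1) = exp(-r*dt) * [p*1.338903 + (1-p)*0.000000] = 0.709694
  V(0,0) = exp(-r*dt) * [p*3.214122 + (1-p)*0.709694] = 2.019428

Answer: Price = V(0,0) = 2.0194


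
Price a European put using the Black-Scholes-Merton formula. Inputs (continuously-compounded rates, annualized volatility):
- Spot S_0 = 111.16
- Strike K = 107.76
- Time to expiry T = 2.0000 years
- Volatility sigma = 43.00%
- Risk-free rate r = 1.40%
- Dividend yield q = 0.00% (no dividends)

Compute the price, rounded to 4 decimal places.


d1 = (ln(S/K) + (r - q + 0.5*sigma^2) * T) / (sigma * sqrt(T)) = 0.40118291
d2 = d1 - sigma * sqrt(T) = -0.20692892
exp(-rT) = 0.97238837; exp(-qT) = 1.00000000
P = K * exp(-rT) * N(-d2) - S_0 * exp(-qT) * N(-d1)
N(-d1) = 0.34414273; N(-d2) = 0.58196732
P = 107.7600 * 0.97238837 * 0.58196732 - 111.1600 * 1.00000000 * 0.34414273 = 22.7263

Answer: Price = 22.7263


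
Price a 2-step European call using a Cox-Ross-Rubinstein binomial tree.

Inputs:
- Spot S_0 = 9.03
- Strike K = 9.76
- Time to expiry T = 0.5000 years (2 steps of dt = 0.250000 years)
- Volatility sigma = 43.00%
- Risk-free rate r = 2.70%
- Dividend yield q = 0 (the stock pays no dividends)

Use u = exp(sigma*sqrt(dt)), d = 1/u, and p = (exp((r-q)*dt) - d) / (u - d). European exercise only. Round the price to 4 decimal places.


dt = T/N = 0.250000
u = exp(sigma*sqrt(dt)) = 1.239862; d = 1/u = 0.806541
p = (exp((r-q)*dt) - d) / (u - d) = 0.462086
Discount per step: exp(-r*dt) = 0.993273
Stock lattice S(k, i) with i counting down-moves:
  k=0: S(0,0) = 9.0300
  k=1: S(1,0) = 11.1960; S(1,1) = 7.2831
  k=2: S(2,0) = 13.8814; S(2,1) = 9.0300; S(2,2) = 5.8741
Terminal payoffs V(N, i) = max(S_T - K, 0):
  V(2,0) = 4.121435; V(2,1) = 0.000000; V(2,2) = 0.000000
Backward induction: V(k, i) = exp(-r*dt) * [p * V(k+1, i) + (1-p) * V(k+1, i+1)].
  V(1,0) = exp(-r*dt) * [p*4.121435 + (1-p)*0.000000] = 1.891647
  V(1,1) = exp(-r*dt) * [p*0.000000 + (1-p)*0.000000] = 0.000000
  V(0,0) = exp(-r*dt) * [p*1.891647 + (1-p)*0.000000] = 0.868223

Answer: Price = V(0,0) = 0.8682


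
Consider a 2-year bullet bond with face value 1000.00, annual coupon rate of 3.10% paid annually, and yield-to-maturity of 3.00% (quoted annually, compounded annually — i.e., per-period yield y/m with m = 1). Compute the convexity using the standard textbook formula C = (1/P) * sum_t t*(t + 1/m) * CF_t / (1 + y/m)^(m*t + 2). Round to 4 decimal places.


Answer: Convexity = 5.5423

Derivation:
Coupon per period c = face * coupon_rate / m = 31.000000
Periods per year m = 1; per-period yield y/m = 0.030000
Number of cashflows N = 2
Cashflows (t years, CF_t, discount factor 1/(1+y/m)^(m*t), PV):
  t = 1.0000: CF_t = 31.000000, DF = 0.970874, PV = 30.097087
  t = 2.0000: CF_t = 1031.000000, DF = 0.942596, PV = 971.816382
Price P = sum_t PV_t = 1001.913470
Convexity numerator sum_t t*(t + 1/m) * CF_t / (1+y/m)^(m*t + 2):
  t = 1.0000: term = 56.738783
  t = 2.0000: term = 5496.180878
Convexity = (1/P) * sum = 5552.919661 / 1001.913470 = 5.542315


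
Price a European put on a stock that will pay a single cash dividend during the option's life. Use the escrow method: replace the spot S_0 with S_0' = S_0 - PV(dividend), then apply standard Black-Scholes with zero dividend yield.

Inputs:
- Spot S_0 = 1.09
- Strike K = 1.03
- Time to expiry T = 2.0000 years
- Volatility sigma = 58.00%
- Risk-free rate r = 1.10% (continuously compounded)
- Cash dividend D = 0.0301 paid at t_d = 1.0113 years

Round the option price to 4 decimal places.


PV(D) = D * exp(-r * t_d) = 0.0301 * 0.98893735 = 0.02976701
S_0' = S_0 - PV(D) = 1.0900 - 0.02976701 = 1.06023299
d1 = (ln(S_0'/K) + (r + sigma^2/2)*T) / (sigma*sqrt(T)) = 0.47221308
d2 = d1 - sigma*sqrt(T) = -0.34803079
exp(-rT) = 0.97824024
N(-d1) = 0.31838735; N(-d2) = 0.63609147
P = K * exp(-rT) * N(-d2) - S_0' * N(-d1) = 1.0300 * 0.97824024 * 0.63609147 - 1.06023299 * 0.31838735 = 0.3034

Answer: Price = 0.3034


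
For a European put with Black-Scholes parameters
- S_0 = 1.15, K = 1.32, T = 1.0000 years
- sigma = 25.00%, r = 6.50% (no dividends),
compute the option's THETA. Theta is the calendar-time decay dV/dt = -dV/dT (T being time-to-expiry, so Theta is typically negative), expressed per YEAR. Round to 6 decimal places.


d1 = -0.1664791769; d2 = -0.4164791769
phi(d1) = 0.3934520037; exp(-qT) = 1.0000000000; exp(-rT) = 0.9370674634
Theta = -S*exp(-qT)*phi(d1)*sigma/(2*sqrt(T)) + r*K*exp(-rT)*N(-d2) - q*S*exp(-qT)*N(-d1)
N(-d1) = 0.5661100655; N(-d2) = 0.6614702992; sqrt(T) = 1.0000000000
Term 1 = -1.1500 * 1.0000000000 * 0.3934520037 * 0.2500 / (2 * 1.0000000000) = -0.0565587255
Term 2 = 0.0650 * 1.3200 * 0.9370674634 * 0.6614702992 = 0.0531824689
Term 3 = 0 (no dividend yield, q = 0)
Theta = -0.0565587255 + (0.0531824689) + (0.0000000000) = -0.003376

Answer: Theta = -0.003376


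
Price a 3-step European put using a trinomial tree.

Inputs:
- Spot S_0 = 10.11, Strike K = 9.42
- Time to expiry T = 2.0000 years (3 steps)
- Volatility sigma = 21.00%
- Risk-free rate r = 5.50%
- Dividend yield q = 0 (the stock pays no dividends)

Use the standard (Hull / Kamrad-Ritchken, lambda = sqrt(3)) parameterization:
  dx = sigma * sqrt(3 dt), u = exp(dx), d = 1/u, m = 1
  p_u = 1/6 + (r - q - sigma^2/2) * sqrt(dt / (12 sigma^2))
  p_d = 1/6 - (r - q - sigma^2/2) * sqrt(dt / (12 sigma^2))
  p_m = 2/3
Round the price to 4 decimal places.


Answer: Price = V(0,0) = 0.4390

Derivation:
dt = T/N = 0.666667; dx = sigma*sqrt(3*dt) = 0.296985
u = exp(dx) = 1.345795; d = 1/u = 0.743055
p_u = 0.203649, p_m = 0.666667, p_d = 0.129684
Discount per step: exp(-r*dt) = 0.963997
Stock lattice S(k, j) with j the centered position index:
  k=0: S(0,+0) = 10.1100
  k=1: S(1,-1) = 7.5123; S(1,+0) = 10.1100; S(1,+1) = 13.6060
  k=2: S(2,-2) = 5.5820; S(2,-1) = 7.5123; S(2,+0) = 10.1100; S(2,+1) = 13.6060; S(2,+2) = 18.3109
  k=3: S(3,-3) = 4.1478; S(3,-2) = 5.5820; S(3,-1) = 7.5123; S(3,+0) = 10.1100; S(3,+1) = 13.6060; S(3,+2) = 18.3109; S(3,+3) = 24.6427
Terminal payoffs V(N, j) = max(K - S_T, 0):
  V(3,-3) = 5.272231; V(3,-2) = 3.837954; V(3,-1) = 1.907711; V(3,+0) = 0.000000; V(3,+1) = 0.000000; V(3,+2) = 0.000000; V(3,+3) = 0.000000
Backward induction: V(k, j) = exp(-r*dt) * [p_u * V(k+1, j+1) + p_m * V(k+1, j) + p_d * V(k+1, j-1)]
  V(2,-2) = exp(-r*dt) * [p_u*1.907711 + p_m*3.837954 + p_d*5.272231] = 3.500143
  V(2,-1) = exp(-r*dt) * [p_u*0.000000 + p_m*1.907711 + p_d*3.837954] = 1.705821
  V(2,+0) = exp(-r*dt) * [p_u*0.000000 + p_m*0.000000 + p_d*1.907711] = 0.238492
  V(2,+1) = exp(-r*dt) * [p_u*0.000000 + p_m*0.000000 + p_d*0.000000] = 0.000000
  V(2,+2) = exp(-r*dt) * [p_u*0.000000 + p_m*0.000000 + p_d*0.000000] = 0.000000
  V(1,-1) = exp(-r*dt) * [p_u*0.238492 + p_m*1.705821 + p_d*3.500143] = 1.580661
  V(1,+0) = exp(-r*dt) * [p_u*0.000000 + p_m*0.238492 + p_d*1.705821] = 0.366524
  V(1,+1) = exp(-r*dt) * [p_u*0.000000 + p_m*0.000000 + p_d*0.238492] = 0.029815
  V(0,+0) = exp(-r*dt) * [p_u*0.029815 + p_m*0.366524 + p_d*1.580661] = 0.439011
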